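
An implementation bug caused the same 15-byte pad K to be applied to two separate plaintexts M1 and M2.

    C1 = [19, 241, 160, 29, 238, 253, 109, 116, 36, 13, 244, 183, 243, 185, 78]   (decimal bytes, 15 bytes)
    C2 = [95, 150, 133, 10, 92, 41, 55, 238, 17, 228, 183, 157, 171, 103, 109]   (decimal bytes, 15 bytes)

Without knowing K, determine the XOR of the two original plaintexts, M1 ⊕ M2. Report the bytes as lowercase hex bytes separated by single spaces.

C1 ⊕ C2 = (M1 ⊕ K) ⊕ (M2 ⊕ K) = M1 ⊕ M2 — the shared key cancels under XOR.
byte 0: 00010011 ⊕ 01011111 = 01001100
byte 1: 11110001 ⊕ 10010110 = 01100111
byte 2: 10100000 ⊕ 10000101 = 00100101
byte 3: 00011101 ⊕ 00001010 = 00010111
byte 4: 11101110 ⊕ 01011100 = 10110010
byte 5: 11111101 ⊕ 00101001 = 11010100
byte 6: 01101101 ⊕ 00110111 = 01011010
byte 7: 01110100 ⊕ 11101110 = 10011010
byte 8: 00100100 ⊕ 00010001 = 00110101
byte 9: 00001101 ⊕ 11100100 = 11101001
byte 10: 11110100 ⊕ 10110111 = 01000011
byte 11: 10110111 ⊕ 10011101 = 00101010
byte 12: 11110011 ⊕ 10101011 = 01011000
byte 13: 10111001 ⊕ 01100111 = 11011110
byte 14: 01001110 ⊕ 01101101 = 00100011

4c 67 25 17 b2 d4 5a 9a 35 e9 43 2a 58 de 23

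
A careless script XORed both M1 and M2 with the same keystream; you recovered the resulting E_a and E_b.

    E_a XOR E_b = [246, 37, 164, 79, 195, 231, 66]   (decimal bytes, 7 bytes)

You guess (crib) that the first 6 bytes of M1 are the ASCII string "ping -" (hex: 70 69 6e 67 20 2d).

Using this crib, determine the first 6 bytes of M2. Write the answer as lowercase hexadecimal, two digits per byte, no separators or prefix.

864cca28e3ca

Since E_a ⊕ E_b = M1 ⊕ M2, XORing with the guessed M1 bytes yields the corresponding M2 bytes: M2 = (E_a ⊕ E_b) ⊕ M1.
f6 ^ 70 = 86
25 ^ 69 = 4c
a4 ^ 6e = ca
4f ^ 67 = 28
c3 ^ 20 = e3
e7 ^ 2d = ca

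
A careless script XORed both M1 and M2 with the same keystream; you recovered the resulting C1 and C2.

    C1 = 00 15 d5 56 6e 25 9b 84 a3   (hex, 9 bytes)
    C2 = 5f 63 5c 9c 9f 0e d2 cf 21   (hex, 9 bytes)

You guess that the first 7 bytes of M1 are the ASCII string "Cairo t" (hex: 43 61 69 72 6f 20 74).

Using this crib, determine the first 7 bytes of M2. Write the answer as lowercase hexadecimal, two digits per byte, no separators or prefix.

1c17e0b89e0b3d

First, C1 ⊕ C2 = (M1 ⊕ K) ⊕ (M2 ⊕ K) = M1 ⊕ M2, so the key drops out. Then M2 = (M1 ⊕ M2) ⊕ M1 over the first 7 bytes.
byte 0: (00 ^ 5f) ^ 43 = 5f ^ 43 = 1c
byte 1: (15 ^ 63) ^ 61 = 76 ^ 61 = 17
byte 2: (d5 ^ 5c) ^ 69 = 89 ^ 69 = e0
byte 3: (56 ^ 9c) ^ 72 = ca ^ 72 = b8
byte 4: (6e ^ 9f) ^ 6f = f1 ^ 6f = 9e
byte 5: (25 ^ 0e) ^ 20 = 2b ^ 20 = 0b
byte 6: (9b ^ d2) ^ 74 = 49 ^ 74 = 3d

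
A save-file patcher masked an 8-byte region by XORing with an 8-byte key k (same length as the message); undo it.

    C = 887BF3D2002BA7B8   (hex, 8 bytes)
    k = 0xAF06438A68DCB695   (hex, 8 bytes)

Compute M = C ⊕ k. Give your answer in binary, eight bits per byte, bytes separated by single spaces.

136 xor 175 =  39
123 xor   6 = 125
243 xor  67 = 176
210 xor 138 =  88
  0 xor 104 = 104
 43 xor 220 = 247
167 xor 182 =  17
184 xor 149 =  45

00100111 01111101 10110000 01011000 01101000 11110111 00010001 00101101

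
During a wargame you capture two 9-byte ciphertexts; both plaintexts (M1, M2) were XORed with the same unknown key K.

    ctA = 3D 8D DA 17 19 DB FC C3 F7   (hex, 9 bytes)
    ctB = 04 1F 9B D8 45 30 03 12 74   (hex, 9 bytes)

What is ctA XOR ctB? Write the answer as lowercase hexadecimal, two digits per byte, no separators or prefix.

ctA ⊕ ctB = (M1 ⊕ K) ⊕ (M2 ⊕ K) = M1 ⊕ M2 — the shared key cancels under XOR.
3d xor 04 = 39
8d xor 1f = 92
da xor 9b = 41
17 xor d8 = cf
19 xor 45 = 5c
db xor 30 = eb
fc xor 03 = ff
c3 xor 12 = d1
f7 xor 74 = 83

399241cf5cebffd183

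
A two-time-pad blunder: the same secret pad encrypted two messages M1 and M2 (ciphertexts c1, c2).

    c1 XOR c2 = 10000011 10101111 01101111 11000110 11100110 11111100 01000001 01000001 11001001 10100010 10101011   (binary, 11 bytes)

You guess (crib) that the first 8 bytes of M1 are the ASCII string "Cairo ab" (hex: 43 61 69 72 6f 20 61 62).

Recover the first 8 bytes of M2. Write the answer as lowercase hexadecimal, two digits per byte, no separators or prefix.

c0ce06b489dc2023

Since c1 ⊕ c2 = M1 ⊕ M2, XORing with the guessed M1 bytes yields the corresponding M2 bytes: M2 = (c1 ⊕ c2) ⊕ M1.
83 xor 43 = c0
af xor 61 = ce
6f xor 69 = 06
c6 xor 72 = b4
e6 xor 6f = 89
fc xor 20 = dc
41 xor 61 = 20
41 xor 62 = 23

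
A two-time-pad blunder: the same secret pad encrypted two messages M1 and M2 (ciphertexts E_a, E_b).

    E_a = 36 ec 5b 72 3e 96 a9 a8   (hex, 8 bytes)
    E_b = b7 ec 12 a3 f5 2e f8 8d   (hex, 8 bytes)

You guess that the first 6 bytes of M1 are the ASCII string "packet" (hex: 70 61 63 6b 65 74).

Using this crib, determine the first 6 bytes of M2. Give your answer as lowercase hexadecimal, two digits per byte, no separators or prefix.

f1612abaaecc

First, E_a ⊕ E_b = (M1 ⊕ K) ⊕ (M2 ⊕ K) = M1 ⊕ M2, so the key drops out. Then M2 = (M1 ⊕ M2) ⊕ M1 over the first 6 bytes.
byte 0: (36 XOR b7) XOR 70 = 81 XOR 70 = f1
byte 1: (ec XOR ec) XOR 61 = 00 XOR 61 = 61
byte 2: (5b XOR 12) XOR 63 = 49 XOR 63 = 2a
byte 3: (72 XOR a3) XOR 6b = d1 XOR 6b = ba
byte 4: (3e XOR f5) XOR 65 = cb XOR 65 = ae
byte 5: (96 XOR 2e) XOR 74 = b8 XOR 74 = cc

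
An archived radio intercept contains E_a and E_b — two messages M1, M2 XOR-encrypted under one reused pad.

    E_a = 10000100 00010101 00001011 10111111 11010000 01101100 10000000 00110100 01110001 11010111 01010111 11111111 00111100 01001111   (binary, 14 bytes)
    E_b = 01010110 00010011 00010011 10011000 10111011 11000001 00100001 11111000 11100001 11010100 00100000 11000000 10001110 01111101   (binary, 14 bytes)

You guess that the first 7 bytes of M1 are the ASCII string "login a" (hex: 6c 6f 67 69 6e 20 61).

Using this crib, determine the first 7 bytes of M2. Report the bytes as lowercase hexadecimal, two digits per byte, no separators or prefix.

be697f4e058dc0

First, E_a ⊕ E_b = (M1 ⊕ K) ⊕ (M2 ⊕ K) = M1 ⊕ M2, so the key drops out. Then M2 = (M1 ⊕ M2) ⊕ M1 over the first 7 bytes.
byte 0: (84 xor 56) xor 6c = d2 xor 6c = be
byte 1: (15 xor 13) xor 6f = 06 xor 6f = 69
byte 2: (0b xor 13) xor 67 = 18 xor 67 = 7f
byte 3: (bf xor 98) xor 69 = 27 xor 69 = 4e
byte 4: (d0 xor bb) xor 6e = 6b xor 6e = 05
byte 5: (6c xor c1) xor 20 = ad xor 20 = 8d
byte 6: (80 xor 21) xor 61 = a1 xor 61 = c0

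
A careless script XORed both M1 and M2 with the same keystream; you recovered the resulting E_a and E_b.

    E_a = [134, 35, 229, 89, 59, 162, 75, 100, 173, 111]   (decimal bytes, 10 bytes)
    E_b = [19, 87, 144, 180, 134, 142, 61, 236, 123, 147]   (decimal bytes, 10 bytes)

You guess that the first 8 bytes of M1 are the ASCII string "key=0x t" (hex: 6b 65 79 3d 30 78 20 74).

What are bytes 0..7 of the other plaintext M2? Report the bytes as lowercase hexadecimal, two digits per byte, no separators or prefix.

First, E_a ⊕ E_b = (M1 ⊕ K) ⊕ (M2 ⊕ K) = M1 ⊕ M2, so the key drops out. Then M2 = (M1 ⊕ M2) ⊕ M1 over the first 8 bytes.
byte 0: (86 xor 13) xor 6b = 95 xor 6b = fe
byte 1: (23 xor 57) xor 65 = 74 xor 65 = 11
byte 2: (e5 xor 90) xor 79 = 75 xor 79 = 0c
byte 3: (59 xor b4) xor 3d = ed xor 3d = d0
byte 4: (3b xor 86) xor 30 = bd xor 30 = 8d
byte 5: (a2 xor 8e) xor 78 = 2c xor 78 = 54
byte 6: (4b xor 3d) xor 20 = 76 xor 20 = 56
byte 7: (64 xor ec) xor 74 = 88 xor 74 = fc

fe110cd08d5456fc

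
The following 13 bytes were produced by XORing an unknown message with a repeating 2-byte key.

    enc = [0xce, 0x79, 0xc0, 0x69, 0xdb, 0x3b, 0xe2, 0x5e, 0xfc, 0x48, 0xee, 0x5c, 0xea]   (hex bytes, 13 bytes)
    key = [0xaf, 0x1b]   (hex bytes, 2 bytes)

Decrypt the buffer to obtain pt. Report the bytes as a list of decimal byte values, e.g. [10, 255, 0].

[97, 98, 111, 114, 116, 32, 77, 69, 83, 83, 65, 71, 69]

The 2-byte key repeats, so the effective keystream is af 1b af 1b af 1b af 1b af 1b af 1b af.
byte 0: 11001110 XOR 10101111 = 01100001
byte 1: 01111001 XOR 00011011 = 01100010
byte 2: 11000000 XOR 10101111 = 01101111
byte 3: 01101001 XOR 00011011 = 01110010
byte 4: 11011011 XOR 10101111 = 01110100
byte 5: 00111011 XOR 00011011 = 00100000
byte 6: 11100010 XOR 10101111 = 01001101
byte 7: 01011110 XOR 00011011 = 01000101
byte 8: 11111100 XOR 10101111 = 01010011
byte 9: 01001000 XOR 00011011 = 01010011
byte 10: 11101110 XOR 10101111 = 01000001
byte 11: 01011100 XOR 00011011 = 01000111
byte 12: 11101010 XOR 10101111 = 01000101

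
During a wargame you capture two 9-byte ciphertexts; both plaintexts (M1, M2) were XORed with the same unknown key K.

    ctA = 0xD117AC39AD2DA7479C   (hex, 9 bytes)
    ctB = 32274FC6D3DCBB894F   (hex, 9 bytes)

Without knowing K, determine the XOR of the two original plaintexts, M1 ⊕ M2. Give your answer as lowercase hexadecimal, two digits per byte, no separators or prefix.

ctA ⊕ ctB = (M1 ⊕ K) ⊕ (M2 ⊕ K) = M1 ⊕ M2 — the shared key cancels under XOR.
d1 ⊕ 32 = e3
17 ⊕ 27 = 30
ac ⊕ 4f = e3
39 ⊕ c6 = ff
ad ⊕ d3 = 7e
2d ⊕ dc = f1
a7 ⊕ bb = 1c
47 ⊕ 89 = ce
9c ⊕ 4f = d3

e330e3ff7ef11cced3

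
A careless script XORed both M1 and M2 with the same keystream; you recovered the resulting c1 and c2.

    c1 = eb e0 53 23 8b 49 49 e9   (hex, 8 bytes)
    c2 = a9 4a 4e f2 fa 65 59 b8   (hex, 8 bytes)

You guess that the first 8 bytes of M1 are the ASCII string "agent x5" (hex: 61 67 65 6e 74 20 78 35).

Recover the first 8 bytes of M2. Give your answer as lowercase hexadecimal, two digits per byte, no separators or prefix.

First, c1 ⊕ c2 = (M1 ⊕ K) ⊕ (M2 ⊕ K) = M1 ⊕ M2, so the key drops out. Then M2 = (M1 ⊕ M2) ⊕ M1 over the first 8 bytes.
byte 0: (eb ^ a9) ^ 61 = 42 ^ 61 = 23
byte 1: (e0 ^ 4a) ^ 67 = aa ^ 67 = cd
byte 2: (53 ^ 4e) ^ 65 = 1d ^ 65 = 78
byte 3: (23 ^ f2) ^ 6e = d1 ^ 6e = bf
byte 4: (8b ^ fa) ^ 74 = 71 ^ 74 = 05
byte 5: (49 ^ 65) ^ 20 = 2c ^ 20 = 0c
byte 6: (49 ^ 59) ^ 78 = 10 ^ 78 = 68
byte 7: (e9 ^ b8) ^ 35 = 51 ^ 35 = 64

23cd78bf050c6864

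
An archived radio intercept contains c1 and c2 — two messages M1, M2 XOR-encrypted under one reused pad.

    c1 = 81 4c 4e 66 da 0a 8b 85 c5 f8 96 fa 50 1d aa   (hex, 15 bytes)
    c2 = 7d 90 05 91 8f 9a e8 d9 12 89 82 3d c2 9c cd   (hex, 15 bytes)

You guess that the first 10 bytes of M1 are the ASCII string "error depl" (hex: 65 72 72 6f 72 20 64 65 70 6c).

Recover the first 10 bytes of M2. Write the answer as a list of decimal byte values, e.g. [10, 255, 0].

[153, 174, 57, 152, 39, 176, 7, 57, 167, 29]

First, c1 ⊕ c2 = (M1 ⊕ K) ⊕ (M2 ⊕ K) = M1 ⊕ M2, so the key drops out. Then M2 = (M1 ⊕ M2) ⊕ M1 over the first 10 bytes.
byte 0: (81 ^ 7d) ^ 65 = fc ^ 65 = 99
byte 1: (4c ^ 90) ^ 72 = dc ^ 72 = ae
byte 2: (4e ^ 05) ^ 72 = 4b ^ 72 = 39
byte 3: (66 ^ 91) ^ 6f = f7 ^ 6f = 98
byte 4: (da ^ 8f) ^ 72 = 55 ^ 72 = 27
byte 5: (0a ^ 9a) ^ 20 = 90 ^ 20 = b0
byte 6: (8b ^ e8) ^ 64 = 63 ^ 64 = 07
byte 7: (85 ^ d9) ^ 65 = 5c ^ 65 = 39
byte 8: (c5 ^ 12) ^ 70 = d7 ^ 70 = a7
byte 9: (f8 ^ 89) ^ 6c = 71 ^ 6c = 1d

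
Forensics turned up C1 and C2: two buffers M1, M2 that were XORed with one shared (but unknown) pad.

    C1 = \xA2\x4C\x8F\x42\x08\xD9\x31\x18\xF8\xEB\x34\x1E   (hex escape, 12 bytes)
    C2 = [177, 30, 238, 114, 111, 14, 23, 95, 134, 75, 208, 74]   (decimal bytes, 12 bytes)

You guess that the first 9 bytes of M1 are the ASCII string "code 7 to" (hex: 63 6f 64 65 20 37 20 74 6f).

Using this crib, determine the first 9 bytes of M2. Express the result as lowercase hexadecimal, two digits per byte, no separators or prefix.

703d055547e0063311

First, C1 ⊕ C2 = (M1 ⊕ K) ⊕ (M2 ⊕ K) = M1 ⊕ M2, so the key drops out. Then M2 = (M1 ⊕ M2) ⊕ M1 over the first 9 bytes.
byte 0: (a2 ^ b1) ^ 63 = 13 ^ 63 = 70
byte 1: (4c ^ 1e) ^ 6f = 52 ^ 6f = 3d
byte 2: (8f ^ ee) ^ 64 = 61 ^ 64 = 05
byte 3: (42 ^ 72) ^ 65 = 30 ^ 65 = 55
byte 4: (08 ^ 6f) ^ 20 = 67 ^ 20 = 47
byte 5: (d9 ^ 0e) ^ 37 = d7 ^ 37 = e0
byte 6: (31 ^ 17) ^ 20 = 26 ^ 20 = 06
byte 7: (18 ^ 5f) ^ 74 = 47 ^ 74 = 33
byte 8: (f8 ^ 86) ^ 6f = 7e ^ 6f = 11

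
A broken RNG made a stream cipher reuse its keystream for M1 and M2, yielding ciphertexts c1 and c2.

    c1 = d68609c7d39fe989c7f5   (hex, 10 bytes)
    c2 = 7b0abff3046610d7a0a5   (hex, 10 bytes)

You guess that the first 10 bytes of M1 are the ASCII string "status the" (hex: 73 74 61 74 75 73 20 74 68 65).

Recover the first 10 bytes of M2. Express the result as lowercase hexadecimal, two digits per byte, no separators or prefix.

First, c1 ⊕ c2 = (M1 ⊕ K) ⊕ (M2 ⊕ K) = M1 ⊕ M2, so the key drops out. Then M2 = (M1 ⊕ M2) ⊕ M1 over the first 10 bytes.
byte 0: (d6 XOR 7b) XOR 73 = ad XOR 73 = de
byte 1: (86 XOR 0a) XOR 74 = 8c XOR 74 = f8
byte 2: (09 XOR bf) XOR 61 = b6 XOR 61 = d7
byte 3: (c7 XOR f3) XOR 74 = 34 XOR 74 = 40
byte 4: (d3 XOR 04) XOR 75 = d7 XOR 75 = a2
byte 5: (9f XOR 66) XOR 73 = f9 XOR 73 = 8a
byte 6: (e9 XOR 10) XOR 20 = f9 XOR 20 = d9
byte 7: (89 XOR d7) XOR 74 = 5e XOR 74 = 2a
byte 8: (c7 XOR a0) XOR 68 = 67 XOR 68 = 0f
byte 9: (f5 XOR a5) XOR 65 = 50 XOR 65 = 35

def8d740a28ad92a0f35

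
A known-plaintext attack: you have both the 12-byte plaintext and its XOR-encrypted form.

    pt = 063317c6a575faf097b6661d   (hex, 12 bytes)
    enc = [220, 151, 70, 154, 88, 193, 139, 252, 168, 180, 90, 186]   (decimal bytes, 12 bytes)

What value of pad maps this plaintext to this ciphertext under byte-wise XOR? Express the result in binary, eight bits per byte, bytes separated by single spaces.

Since enc = pt ⊕ pad, XORing both sides with pt gives pad = pt ⊕ enc.
06 ⊕ dc = da
33 ⊕ 97 = a4
17 ⊕ 46 = 51
c6 ⊕ 9a = 5c
a5 ⊕ 58 = fd
75 ⊕ c1 = b4
fa ⊕ 8b = 71
f0 ⊕ fc = 0c
97 ⊕ a8 = 3f
b6 ⊕ b4 = 02
66 ⊕ 5a = 3c
1d ⊕ ba = a7

11011010 10100100 01010001 01011100 11111101 10110100 01110001 00001100 00111111 00000010 00111100 10100111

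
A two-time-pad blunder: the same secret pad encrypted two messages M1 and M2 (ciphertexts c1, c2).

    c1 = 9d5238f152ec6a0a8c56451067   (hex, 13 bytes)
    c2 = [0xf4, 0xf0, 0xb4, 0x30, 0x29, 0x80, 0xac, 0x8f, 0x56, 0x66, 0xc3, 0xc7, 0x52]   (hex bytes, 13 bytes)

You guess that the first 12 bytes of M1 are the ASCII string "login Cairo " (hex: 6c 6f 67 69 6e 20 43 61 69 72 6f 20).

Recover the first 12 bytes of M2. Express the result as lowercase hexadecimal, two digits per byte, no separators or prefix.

05cdeba8154c85e4b342e9f7

First, c1 ⊕ c2 = (M1 ⊕ K) ⊕ (M2 ⊕ K) = M1 ⊕ M2, so the key drops out. Then M2 = (M1 ⊕ M2) ⊕ M1 over the first 12 bytes.
byte 0: (9d ⊕ f4) ⊕ 6c = 69 ⊕ 6c = 05
byte 1: (52 ⊕ f0) ⊕ 6f = a2 ⊕ 6f = cd
byte 2: (38 ⊕ b4) ⊕ 67 = 8c ⊕ 67 = eb
byte 3: (f1 ⊕ 30) ⊕ 69 = c1 ⊕ 69 = a8
byte 4: (52 ⊕ 29) ⊕ 6e = 7b ⊕ 6e = 15
byte 5: (ec ⊕ 80) ⊕ 20 = 6c ⊕ 20 = 4c
byte 6: (6a ⊕ ac) ⊕ 43 = c6 ⊕ 43 = 85
byte 7: (0a ⊕ 8f) ⊕ 61 = 85 ⊕ 61 = e4
byte 8: (8c ⊕ 56) ⊕ 69 = da ⊕ 69 = b3
byte 9: (56 ⊕ 66) ⊕ 72 = 30 ⊕ 72 = 42
byte 10: (45 ⊕ c3) ⊕ 6f = 86 ⊕ 6f = e9
byte 11: (10 ⊕ c7) ⊕ 20 = d7 ⊕ 20 = f7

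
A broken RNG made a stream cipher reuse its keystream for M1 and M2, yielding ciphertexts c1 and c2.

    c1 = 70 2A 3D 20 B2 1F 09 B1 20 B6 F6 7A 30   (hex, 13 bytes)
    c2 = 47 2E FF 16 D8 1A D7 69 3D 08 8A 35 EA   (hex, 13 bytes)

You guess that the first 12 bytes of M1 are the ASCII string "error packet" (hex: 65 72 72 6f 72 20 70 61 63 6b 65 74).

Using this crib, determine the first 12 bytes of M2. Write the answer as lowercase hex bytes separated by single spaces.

52 76 b0 59 18 25 ae b9 7e d5 19 3b

First, c1 ⊕ c2 = (M1 ⊕ K) ⊕ (M2 ⊕ K) = M1 ⊕ M2, so the key drops out. Then M2 = (M1 ⊕ M2) ⊕ M1 over the first 12 bytes.
byte 0: (70 ^ 47) ^ 65 = 37 ^ 65 = 52
byte 1: (2a ^ 2e) ^ 72 = 04 ^ 72 = 76
byte 2: (3d ^ ff) ^ 72 = c2 ^ 72 = b0
byte 3: (20 ^ 16) ^ 6f = 36 ^ 6f = 59
byte 4: (b2 ^ d8) ^ 72 = 6a ^ 72 = 18
byte 5: (1f ^ 1a) ^ 20 = 05 ^ 20 = 25
byte 6: (09 ^ d7) ^ 70 = de ^ 70 = ae
byte 7: (b1 ^ 69) ^ 61 = d8 ^ 61 = b9
byte 8: (20 ^ 3d) ^ 63 = 1d ^ 63 = 7e
byte 9: (b6 ^ 08) ^ 6b = be ^ 6b = d5
byte 10: (f6 ^ 8a) ^ 65 = 7c ^ 65 = 19
byte 11: (7a ^ 35) ^ 74 = 4f ^ 74 = 3b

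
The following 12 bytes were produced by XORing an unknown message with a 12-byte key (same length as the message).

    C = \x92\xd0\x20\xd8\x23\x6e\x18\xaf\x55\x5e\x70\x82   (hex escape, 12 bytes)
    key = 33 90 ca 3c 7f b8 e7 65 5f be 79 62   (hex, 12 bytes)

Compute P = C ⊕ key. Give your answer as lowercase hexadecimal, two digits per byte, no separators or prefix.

XOR is its own inverse, so applying the key byte-wise gives the result directly.
92 XOR 33 = a1
d0 XOR 90 = 40
20 XOR ca = ea
d8 XOR 3c = e4
23 XOR 7f = 5c
6e XOR b8 = d6
18 XOR e7 = ff
af XOR 65 = ca
55 XOR 5f = 0a
5e XOR be = e0
70 XOR 79 = 09
82 XOR 62 = e0

a140eae45cd6ffca0ae009e0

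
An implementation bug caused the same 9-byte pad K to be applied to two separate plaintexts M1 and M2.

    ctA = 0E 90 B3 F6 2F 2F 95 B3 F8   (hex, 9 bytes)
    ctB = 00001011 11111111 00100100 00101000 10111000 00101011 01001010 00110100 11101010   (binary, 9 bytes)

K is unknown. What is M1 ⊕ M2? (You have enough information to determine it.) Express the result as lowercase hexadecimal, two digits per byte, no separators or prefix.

056f97de9704df8712

ctA ⊕ ctB = (M1 ⊕ K) ⊕ (M2 ⊕ K) = M1 ⊕ M2 — the shared key cancels under XOR.
0e xor 0b = 05
90 xor ff = 6f
b3 xor 24 = 97
f6 xor 28 = de
2f xor b8 = 97
2f xor 2b = 04
95 xor 4a = df
b3 xor 34 = 87
f8 xor ea = 12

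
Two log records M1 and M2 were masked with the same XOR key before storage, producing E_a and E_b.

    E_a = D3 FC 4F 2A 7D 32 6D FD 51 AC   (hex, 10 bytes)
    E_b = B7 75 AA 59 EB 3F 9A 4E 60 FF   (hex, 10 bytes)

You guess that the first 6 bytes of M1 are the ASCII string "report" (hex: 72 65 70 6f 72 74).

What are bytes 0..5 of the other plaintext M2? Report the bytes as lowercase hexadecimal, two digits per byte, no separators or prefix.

16ec951ce479

First, E_a ⊕ E_b = (M1 ⊕ K) ⊕ (M2 ⊕ K) = M1 ⊕ M2, so the key drops out. Then M2 = (M1 ⊕ M2) ⊕ M1 over the first 6 bytes.
byte 0: (d3 ⊕ b7) ⊕ 72 = 64 ⊕ 72 = 16
byte 1: (fc ⊕ 75) ⊕ 65 = 89 ⊕ 65 = ec
byte 2: (4f ⊕ aa) ⊕ 70 = e5 ⊕ 70 = 95
byte 3: (2a ⊕ 59) ⊕ 6f = 73 ⊕ 6f = 1c
byte 4: (7d ⊕ eb) ⊕ 72 = 96 ⊕ 72 = e4
byte 5: (32 ⊕ 3f) ⊕ 74 = 0d ⊕ 74 = 79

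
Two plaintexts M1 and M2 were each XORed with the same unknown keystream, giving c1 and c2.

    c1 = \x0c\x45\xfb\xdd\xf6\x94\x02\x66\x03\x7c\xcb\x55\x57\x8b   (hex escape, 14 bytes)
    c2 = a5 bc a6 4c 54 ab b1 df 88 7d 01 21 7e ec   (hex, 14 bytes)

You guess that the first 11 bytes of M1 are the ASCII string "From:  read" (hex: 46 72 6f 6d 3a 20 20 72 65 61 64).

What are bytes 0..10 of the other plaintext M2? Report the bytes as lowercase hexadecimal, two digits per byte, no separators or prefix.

First, c1 ⊕ c2 = (M1 ⊕ K) ⊕ (M2 ⊕ K) = M1 ⊕ M2, so the key drops out. Then M2 = (M1 ⊕ M2) ⊕ M1 over the first 11 bytes.
byte 0: (0c XOR a5) XOR 46 = a9 XOR 46 = ef
byte 1: (45 XOR bc) XOR 72 = f9 XOR 72 = 8b
byte 2: (fb XOR a6) XOR 6f = 5d XOR 6f = 32
byte 3: (dd XOR 4c) XOR 6d = 91 XOR 6d = fc
byte 4: (f6 XOR 54) XOR 3a = a2 XOR 3a = 98
byte 5: (94 XOR ab) XOR 20 = 3f XOR 20 = 1f
byte 6: (02 XOR b1) XOR 20 = b3 XOR 20 = 93
byte 7: (66 XOR df) XOR 72 = b9 XOR 72 = cb
byte 8: (03 XOR 88) XOR 65 = 8b XOR 65 = ee
byte 9: (7c XOR 7d) XOR 61 = 01 XOR 61 = 60
byte 10: (cb XOR 01) XOR 64 = ca XOR 64 = ae

ef8b32fc981f93cbee60ae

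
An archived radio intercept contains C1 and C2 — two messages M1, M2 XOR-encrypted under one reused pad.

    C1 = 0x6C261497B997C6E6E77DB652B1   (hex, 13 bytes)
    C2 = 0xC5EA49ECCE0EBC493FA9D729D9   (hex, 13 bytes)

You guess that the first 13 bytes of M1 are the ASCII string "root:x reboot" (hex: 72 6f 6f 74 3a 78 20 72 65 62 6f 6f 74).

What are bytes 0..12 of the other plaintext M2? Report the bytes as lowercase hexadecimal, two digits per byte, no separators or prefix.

First, C1 ⊕ C2 = (M1 ⊕ K) ⊕ (M2 ⊕ K) = M1 ⊕ M2, so the key drops out. Then M2 = (M1 ⊕ M2) ⊕ M1 over the first 13 bytes.
byte 0: (6c ^ c5) ^ 72 = a9 ^ 72 = db
byte 1: (26 ^ ea) ^ 6f = cc ^ 6f = a3
byte 2: (14 ^ 49) ^ 6f = 5d ^ 6f = 32
byte 3: (97 ^ ec) ^ 74 = 7b ^ 74 = 0f
byte 4: (b9 ^ ce) ^ 3a = 77 ^ 3a = 4d
byte 5: (97 ^ 0e) ^ 78 = 99 ^ 78 = e1
byte 6: (c6 ^ bc) ^ 20 = 7a ^ 20 = 5a
byte 7: (e6 ^ 49) ^ 72 = af ^ 72 = dd
byte 8: (e7 ^ 3f) ^ 65 = d8 ^ 65 = bd
byte 9: (7d ^ a9) ^ 62 = d4 ^ 62 = b6
byte 10: (b6 ^ d7) ^ 6f = 61 ^ 6f = 0e
byte 11: (52 ^ 29) ^ 6f = 7b ^ 6f = 14
byte 12: (b1 ^ d9) ^ 74 = 68 ^ 74 = 1c

dba3320f4de15addbdb60e141c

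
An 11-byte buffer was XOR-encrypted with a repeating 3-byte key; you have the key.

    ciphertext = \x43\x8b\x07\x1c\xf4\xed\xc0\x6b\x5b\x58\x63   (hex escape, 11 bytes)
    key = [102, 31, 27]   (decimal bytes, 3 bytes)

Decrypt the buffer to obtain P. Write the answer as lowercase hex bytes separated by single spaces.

The 3-byte key repeats, so the effective keystream is 66 1f 1b 66 1f 1b 66 1f 1b 66 1f.
byte 0: 43 ⊕ 66 = 25
byte 1: 8b ⊕ 1f = 94
byte 2: 07 ⊕ 1b = 1c
byte 3: 1c ⊕ 66 = 7a
byte 4: f4 ⊕ 1f = eb
byte 5: ed ⊕ 1b = f6
byte 6: c0 ⊕ 66 = a6
byte 7: 6b ⊕ 1f = 74
byte 8: 5b ⊕ 1b = 40
byte 9: 58 ⊕ 66 = 3e
byte 10: 63 ⊕ 1f = 7c

25 94 1c 7a eb f6 a6 74 40 3e 7c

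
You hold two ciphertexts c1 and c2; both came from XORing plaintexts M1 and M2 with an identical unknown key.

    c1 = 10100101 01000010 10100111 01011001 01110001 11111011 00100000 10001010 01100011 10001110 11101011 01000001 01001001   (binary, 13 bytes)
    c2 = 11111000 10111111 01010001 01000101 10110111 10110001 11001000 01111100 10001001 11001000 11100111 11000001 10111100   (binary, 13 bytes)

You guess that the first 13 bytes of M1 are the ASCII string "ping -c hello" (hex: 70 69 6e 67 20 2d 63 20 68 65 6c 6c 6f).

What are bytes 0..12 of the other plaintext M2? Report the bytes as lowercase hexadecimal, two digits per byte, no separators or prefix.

2d94987be6678bd6822360ec9a

First, c1 ⊕ c2 = (M1 ⊕ K) ⊕ (M2 ⊕ K) = M1 ⊕ M2, so the key drops out. Then M2 = (M1 ⊕ M2) ⊕ M1 over the first 13 bytes.
byte 0: (a5 xor f8) xor 70 = 5d xor 70 = 2d
byte 1: (42 xor bf) xor 69 = fd xor 69 = 94
byte 2: (a7 xor 51) xor 6e = f6 xor 6e = 98
byte 3: (59 xor 45) xor 67 = 1c xor 67 = 7b
byte 4: (71 xor b7) xor 20 = c6 xor 20 = e6
byte 5: (fb xor b1) xor 2d = 4a xor 2d = 67
byte 6: (20 xor c8) xor 63 = e8 xor 63 = 8b
byte 7: (8a xor 7c) xor 20 = f6 xor 20 = d6
byte 8: (63 xor 89) xor 68 = ea xor 68 = 82
byte 9: (8e xor c8) xor 65 = 46 xor 65 = 23
byte 10: (eb xor e7) xor 6c = 0c xor 6c = 60
byte 11: (41 xor c1) xor 6c = 80 xor 6c = ec
byte 12: (49 xor bc) xor 6f = f5 xor 6f = 9a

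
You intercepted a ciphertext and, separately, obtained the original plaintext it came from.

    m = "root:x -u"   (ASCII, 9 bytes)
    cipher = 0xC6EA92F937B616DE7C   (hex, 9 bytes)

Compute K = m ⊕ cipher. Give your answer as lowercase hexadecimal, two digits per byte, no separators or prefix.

Since cipher = m ⊕ K, XORing both sides with m gives K = m ⊕ cipher.
72 xor c6 = b4
6f xor ea = 85
6f xor 92 = fd
74 xor f9 = 8d
3a xor 37 = 0d
78 xor b6 = ce
20 xor 16 = 36
2d xor de = f3
75 xor 7c = 09

b485fd8d0dce36f309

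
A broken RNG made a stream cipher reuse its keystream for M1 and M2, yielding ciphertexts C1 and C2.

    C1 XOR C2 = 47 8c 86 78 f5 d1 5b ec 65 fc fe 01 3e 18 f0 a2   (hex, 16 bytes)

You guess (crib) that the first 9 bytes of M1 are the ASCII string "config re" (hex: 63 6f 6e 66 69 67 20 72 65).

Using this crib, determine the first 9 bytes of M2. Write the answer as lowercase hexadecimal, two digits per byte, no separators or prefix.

24e3e81e9cb67b9e00

Since C1 ⊕ C2 = M1 ⊕ M2, XORing with the guessed M1 bytes yields the corresponding M2 bytes: M2 = (C1 ⊕ C2) ⊕ M1.
byte 0:  71 XOR  99 =  36
byte 1: 140 XOR 111 = 227
byte 2: 134 XOR 110 = 232
byte 3: 120 XOR 102 =  30
byte 4: 245 XOR 105 = 156
byte 5: 209 XOR 103 = 182
byte 6:  91 XOR  32 = 123
byte 7: 236 XOR 114 = 158
byte 8: 101 XOR 101 =   0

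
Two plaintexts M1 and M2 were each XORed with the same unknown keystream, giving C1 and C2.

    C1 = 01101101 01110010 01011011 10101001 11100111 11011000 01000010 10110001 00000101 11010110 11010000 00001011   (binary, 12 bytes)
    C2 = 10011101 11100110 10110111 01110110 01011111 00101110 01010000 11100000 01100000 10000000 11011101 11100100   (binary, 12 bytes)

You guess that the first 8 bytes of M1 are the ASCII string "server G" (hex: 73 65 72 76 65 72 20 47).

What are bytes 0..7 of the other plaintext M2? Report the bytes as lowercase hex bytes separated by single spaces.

83 f1 9e a9 dd 84 32 16

First, C1 ⊕ C2 = (M1 ⊕ K) ⊕ (M2 ⊕ K) = M1 ⊕ M2, so the key drops out. Then M2 = (M1 ⊕ M2) ⊕ M1 over the first 8 bytes.
byte 0: (6d XOR 9d) XOR 73 = f0 XOR 73 = 83
byte 1: (72 XOR e6) XOR 65 = 94 XOR 65 = f1
byte 2: (5b XOR b7) XOR 72 = ec XOR 72 = 9e
byte 3: (a9 XOR 76) XOR 76 = df XOR 76 = a9
byte 4: (e7 XOR 5f) XOR 65 = b8 XOR 65 = dd
byte 5: (d8 XOR 2e) XOR 72 = f6 XOR 72 = 84
byte 6: (42 XOR 50) XOR 20 = 12 XOR 20 = 32
byte 7: (b1 XOR e0) XOR 47 = 51 XOR 47 = 16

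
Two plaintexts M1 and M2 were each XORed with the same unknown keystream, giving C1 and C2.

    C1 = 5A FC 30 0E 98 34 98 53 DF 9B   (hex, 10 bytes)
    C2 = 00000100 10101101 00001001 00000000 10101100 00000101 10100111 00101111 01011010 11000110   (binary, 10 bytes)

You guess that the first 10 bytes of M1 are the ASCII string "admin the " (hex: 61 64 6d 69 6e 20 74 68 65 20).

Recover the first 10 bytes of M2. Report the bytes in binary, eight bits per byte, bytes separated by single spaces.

First, C1 ⊕ C2 = (M1 ⊕ K) ⊕ (M2 ⊕ K) = M1 ⊕ M2, so the key drops out. Then M2 = (M1 ⊕ M2) ⊕ M1 over the first 10 bytes.
byte 0: (5a ^ 04) ^ 61 = 5e ^ 61 = 3f
byte 1: (fc ^ ad) ^ 64 = 51 ^ 64 = 35
byte 2: (30 ^ 09) ^ 6d = 39 ^ 6d = 54
byte 3: (0e ^ 00) ^ 69 = 0e ^ 69 = 67
byte 4: (98 ^ ac) ^ 6e = 34 ^ 6e = 5a
byte 5: (34 ^ 05) ^ 20 = 31 ^ 20 = 11
byte 6: (98 ^ a7) ^ 74 = 3f ^ 74 = 4b
byte 7: (53 ^ 2f) ^ 68 = 7c ^ 68 = 14
byte 8: (df ^ 5a) ^ 65 = 85 ^ 65 = e0
byte 9: (9b ^ c6) ^ 20 = 5d ^ 20 = 7d

00111111 00110101 01010100 01100111 01011010 00010001 01001011 00010100 11100000 01111101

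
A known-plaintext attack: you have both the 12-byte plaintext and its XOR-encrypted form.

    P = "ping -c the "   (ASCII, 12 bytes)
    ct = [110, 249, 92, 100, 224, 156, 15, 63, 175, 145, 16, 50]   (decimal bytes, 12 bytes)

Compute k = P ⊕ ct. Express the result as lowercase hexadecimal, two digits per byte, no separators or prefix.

Since ct = P ⊕ k, XORing both sides with P gives k = P ⊕ ct.
70 ^ 6e = 1e
69 ^ f9 = 90
6e ^ 5c = 32
67 ^ 64 = 03
20 ^ e0 = c0
2d ^ 9c = b1
63 ^ 0f = 6c
20 ^ 3f = 1f
74 ^ af = db
68 ^ 91 = f9
65 ^ 10 = 75
20 ^ 32 = 12

1e903203c0b16c1fdbf97512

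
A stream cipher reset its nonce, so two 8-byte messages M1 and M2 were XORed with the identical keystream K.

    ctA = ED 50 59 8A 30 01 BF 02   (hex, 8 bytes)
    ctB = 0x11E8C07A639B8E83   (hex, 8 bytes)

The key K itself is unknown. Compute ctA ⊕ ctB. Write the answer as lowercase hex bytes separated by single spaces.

fc b8 99 f0 53 9a 31 81

ctA ⊕ ctB = (M1 ⊕ K) ⊕ (M2 ⊕ K) = M1 ⊕ M2 — the shared key cancels under XOR.
byte 0: ed xor 11 = fc
byte 1: 50 xor e8 = b8
byte 2: 59 xor c0 = 99
byte 3: 8a xor 7a = f0
byte 4: 30 xor 63 = 53
byte 5: 01 xor 9b = 9a
byte 6: bf xor 8e = 31
byte 7: 02 xor 83 = 81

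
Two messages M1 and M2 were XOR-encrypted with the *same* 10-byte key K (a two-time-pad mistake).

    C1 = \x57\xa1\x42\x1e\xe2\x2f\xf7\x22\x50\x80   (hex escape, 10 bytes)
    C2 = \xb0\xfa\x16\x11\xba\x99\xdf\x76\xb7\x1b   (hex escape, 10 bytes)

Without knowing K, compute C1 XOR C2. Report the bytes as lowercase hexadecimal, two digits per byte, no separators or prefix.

C1 ⊕ C2 = (M1 ⊕ K) ⊕ (M2 ⊕ K) = M1 ⊕ M2 — the shared key cancels under XOR.
byte 0: 57 ⊕ b0 = e7
byte 1: a1 ⊕ fa = 5b
byte 2: 42 ⊕ 16 = 54
byte 3: 1e ⊕ 11 = 0f
byte 4: e2 ⊕ ba = 58
byte 5: 2f ⊕ 99 = b6
byte 6: f7 ⊕ df = 28
byte 7: 22 ⊕ 76 = 54
byte 8: 50 ⊕ b7 = e7
byte 9: 80 ⊕ 1b = 9b

e75b540f58b62854e79b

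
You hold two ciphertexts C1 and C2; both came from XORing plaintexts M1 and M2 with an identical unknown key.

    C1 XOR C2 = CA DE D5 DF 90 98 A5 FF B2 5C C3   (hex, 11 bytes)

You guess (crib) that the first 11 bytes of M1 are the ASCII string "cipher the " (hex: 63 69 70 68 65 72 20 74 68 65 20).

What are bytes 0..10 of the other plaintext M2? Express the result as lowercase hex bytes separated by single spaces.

Since C1 ⊕ C2 = M1 ⊕ M2, XORing with the guessed M1 bytes yields the corresponding M2 bytes: M2 = (C1 ⊕ C2) ⊕ M1.
byte 0: 11001010 ⊕ 01100011 = 10101001
byte 1: 11011110 ⊕ 01101001 = 10110111
byte 2: 11010101 ⊕ 01110000 = 10100101
byte 3: 11011111 ⊕ 01101000 = 10110111
byte 4: 10010000 ⊕ 01100101 = 11110101
byte 5: 10011000 ⊕ 01110010 = 11101010
byte 6: 10100101 ⊕ 00100000 = 10000101
byte 7: 11111111 ⊕ 01110100 = 10001011
byte 8: 10110010 ⊕ 01101000 = 11011010
byte 9: 01011100 ⊕ 01100101 = 00111001
byte 10: 11000011 ⊕ 00100000 = 11100011

a9 b7 a5 b7 f5 ea 85 8b da 39 e3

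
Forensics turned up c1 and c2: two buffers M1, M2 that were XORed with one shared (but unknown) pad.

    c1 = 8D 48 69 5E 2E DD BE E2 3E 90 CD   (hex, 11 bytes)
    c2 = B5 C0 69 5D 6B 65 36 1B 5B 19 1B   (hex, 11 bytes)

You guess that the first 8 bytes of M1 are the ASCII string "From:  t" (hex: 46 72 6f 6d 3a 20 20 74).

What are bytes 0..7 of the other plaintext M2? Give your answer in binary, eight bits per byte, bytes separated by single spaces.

01111110 11111010 01101111 01101110 01111111 10011000 10101000 10001101

First, c1 ⊕ c2 = (M1 ⊕ K) ⊕ (M2 ⊕ K) = M1 ⊕ M2, so the key drops out. Then M2 = (M1 ⊕ M2) ⊕ M1 over the first 8 bytes.
byte 0: (8d xor b5) xor 46 = 38 xor 46 = 7e
byte 1: (48 xor c0) xor 72 = 88 xor 72 = fa
byte 2: (69 xor 69) xor 6f = 00 xor 6f = 6f
byte 3: (5e xor 5d) xor 6d = 03 xor 6d = 6e
byte 4: (2e xor 6b) xor 3a = 45 xor 3a = 7f
byte 5: (dd xor 65) xor 20 = b8 xor 20 = 98
byte 6: (be xor 36) xor 20 = 88 xor 20 = a8
byte 7: (e2 xor 1b) xor 74 = f9 xor 74 = 8d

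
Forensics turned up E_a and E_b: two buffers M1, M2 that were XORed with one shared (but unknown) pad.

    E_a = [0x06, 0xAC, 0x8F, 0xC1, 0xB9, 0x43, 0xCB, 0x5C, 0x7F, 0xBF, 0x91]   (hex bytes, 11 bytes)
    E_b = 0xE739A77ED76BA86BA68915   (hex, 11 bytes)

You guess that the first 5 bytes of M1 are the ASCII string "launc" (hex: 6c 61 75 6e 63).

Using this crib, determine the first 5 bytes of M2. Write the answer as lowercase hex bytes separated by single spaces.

8d f4 5d d1 0d

First, E_a ⊕ E_b = (M1 ⊕ K) ⊕ (M2 ⊕ K) = M1 ⊕ M2, so the key drops out. Then M2 = (M1 ⊕ M2) ⊕ M1 over the first 5 bytes.
byte 0: (06 ⊕ e7) ⊕ 6c = e1 ⊕ 6c = 8d
byte 1: (ac ⊕ 39) ⊕ 61 = 95 ⊕ 61 = f4
byte 2: (8f ⊕ a7) ⊕ 75 = 28 ⊕ 75 = 5d
byte 3: (c1 ⊕ 7e) ⊕ 6e = bf ⊕ 6e = d1
byte 4: (b9 ⊕ d7) ⊕ 63 = 6e ⊕ 63 = 0d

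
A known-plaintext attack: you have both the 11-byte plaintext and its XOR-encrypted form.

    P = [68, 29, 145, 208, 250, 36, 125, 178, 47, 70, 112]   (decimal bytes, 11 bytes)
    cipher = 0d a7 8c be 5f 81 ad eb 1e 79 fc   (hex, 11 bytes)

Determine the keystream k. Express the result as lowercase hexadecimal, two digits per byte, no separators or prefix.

Since cipher = P ⊕ k, XORing both sides with P gives k = P ⊕ cipher.
44 XOR 0d = 49
1d XOR a7 = ba
91 XOR 8c = 1d
d0 XOR be = 6e
fa XOR 5f = a5
24 XOR 81 = a5
7d XOR ad = d0
b2 XOR eb = 59
2f XOR 1e = 31
46 XOR 79 = 3f
70 XOR fc = 8c

49ba1d6ea5a5d059313f8c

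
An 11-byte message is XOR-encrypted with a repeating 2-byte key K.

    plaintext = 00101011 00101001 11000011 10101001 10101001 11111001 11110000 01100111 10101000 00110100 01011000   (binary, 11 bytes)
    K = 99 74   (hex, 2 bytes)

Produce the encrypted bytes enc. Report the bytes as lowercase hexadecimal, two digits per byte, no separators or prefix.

b25d5add308d69133140c1

The 2-byte key repeats, so the effective keystream is 99 74 99 74 99 74 99 74 99 74 99.
byte 0: 2b xor 99 = b2
byte 1: 29 xor 74 = 5d
byte 2: c3 xor 99 = 5a
byte 3: a9 xor 74 = dd
byte 4: a9 xor 99 = 30
byte 5: f9 xor 74 = 8d
byte 6: f0 xor 99 = 69
byte 7: 67 xor 74 = 13
byte 8: a8 xor 99 = 31
byte 9: 34 xor 74 = 40
byte 10: 58 xor 99 = c1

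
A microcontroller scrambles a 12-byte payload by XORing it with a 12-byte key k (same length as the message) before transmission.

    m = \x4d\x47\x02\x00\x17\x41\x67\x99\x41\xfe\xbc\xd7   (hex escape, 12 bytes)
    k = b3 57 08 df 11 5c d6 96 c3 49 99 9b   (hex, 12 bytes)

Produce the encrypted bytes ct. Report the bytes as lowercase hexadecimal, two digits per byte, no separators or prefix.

fe100adf061db10f82b7254c

XOR is its own inverse, so applying the key byte-wise gives the result directly.
byte 0: 4d ^ b3 = fe
byte 1: 47 ^ 57 = 10
byte 2: 02 ^ 08 = 0a
byte 3: 00 ^ df = df
byte 4: 17 ^ 11 = 06
byte 5: 41 ^ 5c = 1d
byte 6: 67 ^ d6 = b1
byte 7: 99 ^ 96 = 0f
byte 8: 41 ^ c3 = 82
byte 9: fe ^ 49 = b7
byte 10: bc ^ 99 = 25
byte 11: d7 ^ 9b = 4c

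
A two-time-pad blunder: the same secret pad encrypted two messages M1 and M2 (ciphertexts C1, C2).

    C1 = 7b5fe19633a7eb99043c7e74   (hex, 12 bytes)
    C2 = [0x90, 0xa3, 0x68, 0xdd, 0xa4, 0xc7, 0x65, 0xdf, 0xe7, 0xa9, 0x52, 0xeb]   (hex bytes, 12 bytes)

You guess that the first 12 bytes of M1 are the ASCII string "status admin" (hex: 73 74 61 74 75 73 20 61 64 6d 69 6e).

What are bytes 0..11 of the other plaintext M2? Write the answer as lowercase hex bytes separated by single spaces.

98 88 e8 3f e2 13 ae 27 87 f8 45 f1

First, C1 ⊕ C2 = (M1 ⊕ K) ⊕ (M2 ⊕ K) = M1 ⊕ M2, so the key drops out. Then M2 = (M1 ⊕ M2) ⊕ M1 over the first 12 bytes.
byte 0: (7b ⊕ 90) ⊕ 73 = eb ⊕ 73 = 98
byte 1: (5f ⊕ a3) ⊕ 74 = fc ⊕ 74 = 88
byte 2: (e1 ⊕ 68) ⊕ 61 = 89 ⊕ 61 = e8
byte 3: (96 ⊕ dd) ⊕ 74 = 4b ⊕ 74 = 3f
byte 4: (33 ⊕ a4) ⊕ 75 = 97 ⊕ 75 = e2
byte 5: (a7 ⊕ c7) ⊕ 73 = 60 ⊕ 73 = 13
byte 6: (eb ⊕ 65) ⊕ 20 = 8e ⊕ 20 = ae
byte 7: (99 ⊕ df) ⊕ 61 = 46 ⊕ 61 = 27
byte 8: (04 ⊕ e7) ⊕ 64 = e3 ⊕ 64 = 87
byte 9: (3c ⊕ a9) ⊕ 6d = 95 ⊕ 6d = f8
byte 10: (7e ⊕ 52) ⊕ 69 = 2c ⊕ 69 = 45
byte 11: (74 ⊕ eb) ⊕ 6e = 9f ⊕ 6e = f1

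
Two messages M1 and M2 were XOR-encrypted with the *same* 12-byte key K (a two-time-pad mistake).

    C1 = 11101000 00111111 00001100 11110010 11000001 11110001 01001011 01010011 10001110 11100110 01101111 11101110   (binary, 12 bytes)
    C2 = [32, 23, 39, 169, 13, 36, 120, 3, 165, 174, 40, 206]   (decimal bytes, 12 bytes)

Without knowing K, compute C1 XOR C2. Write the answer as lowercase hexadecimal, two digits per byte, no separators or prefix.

C1 ⊕ C2 = (M1 ⊕ K) ⊕ (M2 ⊕ K) = M1 ⊕ M2 — the shared key cancels under XOR.
232 ⊕  32 = 200
 63 ⊕  23 =  40
 12 ⊕  39 =  43
242 ⊕ 169 =  91
193 ⊕  13 = 204
241 ⊕  36 = 213
 75 ⊕ 120 =  51
 83 ⊕   3 =  80
142 ⊕ 165 =  43
230 ⊕ 174 =  72
111 ⊕  40 =  71
238 ⊕ 206 =  32

c8282b5bccd533502b484720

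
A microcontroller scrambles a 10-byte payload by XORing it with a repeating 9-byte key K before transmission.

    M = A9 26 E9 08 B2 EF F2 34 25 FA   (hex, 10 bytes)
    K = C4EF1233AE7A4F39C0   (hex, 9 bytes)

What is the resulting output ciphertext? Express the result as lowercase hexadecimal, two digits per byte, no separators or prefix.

6dc9fb3b1c95bd0de53e

The 9-byte key repeats, so the effective keystream is c4 ef 12 33 ae 7a 4f 39 c0 c4.
byte 0: 10101001 XOR 11000100 = 01101101
byte 1: 00100110 XOR 11101111 = 11001001
byte 2: 11101001 XOR 00010010 = 11111011
byte 3: 00001000 XOR 00110011 = 00111011
byte 4: 10110010 XOR 10101110 = 00011100
byte 5: 11101111 XOR 01111010 = 10010101
byte 6: 11110010 XOR 01001111 = 10111101
byte 7: 00110100 XOR 00111001 = 00001101
byte 8: 00100101 XOR 11000000 = 11100101
byte 9: 11111010 XOR 11000100 = 00111110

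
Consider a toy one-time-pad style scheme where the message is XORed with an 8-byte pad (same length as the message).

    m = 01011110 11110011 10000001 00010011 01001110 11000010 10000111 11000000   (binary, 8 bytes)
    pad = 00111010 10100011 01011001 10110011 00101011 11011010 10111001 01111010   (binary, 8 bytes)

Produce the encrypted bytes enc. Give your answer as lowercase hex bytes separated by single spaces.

64 50 d8 a0 65 18 3e ba

XOR is its own inverse, so applying the key byte-wise gives the result directly.
byte 0: 5e ^ 3a = 64
byte 1: f3 ^ a3 = 50
byte 2: 81 ^ 59 = d8
byte 3: 13 ^ b3 = a0
byte 4: 4e ^ 2b = 65
byte 5: c2 ^ da = 18
byte 6: 87 ^ b9 = 3e
byte 7: c0 ^ 7a = ba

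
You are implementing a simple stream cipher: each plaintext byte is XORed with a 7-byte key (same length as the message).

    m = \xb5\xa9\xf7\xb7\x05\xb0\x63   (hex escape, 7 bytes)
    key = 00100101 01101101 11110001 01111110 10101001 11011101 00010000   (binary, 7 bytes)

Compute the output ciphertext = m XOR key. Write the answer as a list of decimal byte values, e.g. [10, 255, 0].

XOR is its own inverse, so applying the key byte-wise gives the result directly.
181 ⊕  37 = 144
169 ⊕ 109 = 196
247 ⊕ 241 =   6
183 ⊕ 126 = 201
  5 ⊕ 169 = 172
176 ⊕ 221 = 109
 99 ⊕  16 = 115

[144, 196, 6, 201, 172, 109, 115]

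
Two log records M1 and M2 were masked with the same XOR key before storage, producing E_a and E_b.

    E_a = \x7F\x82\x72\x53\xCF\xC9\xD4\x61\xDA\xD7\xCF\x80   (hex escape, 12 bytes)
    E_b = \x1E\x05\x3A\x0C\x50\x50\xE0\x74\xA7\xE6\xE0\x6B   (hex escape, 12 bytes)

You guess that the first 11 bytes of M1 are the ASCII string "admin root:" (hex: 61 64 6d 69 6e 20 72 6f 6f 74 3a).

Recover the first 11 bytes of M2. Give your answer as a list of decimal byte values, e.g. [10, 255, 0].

[0, 227, 37, 54, 241, 185, 70, 122, 18, 69, 21]

First, E_a ⊕ E_b = (M1 ⊕ K) ⊕ (M2 ⊕ K) = M1 ⊕ M2, so the key drops out. Then M2 = (M1 ⊕ M2) ⊕ M1 over the first 11 bytes.
byte 0: (7f ⊕ 1e) ⊕ 61 = 61 ⊕ 61 = 00
byte 1: (82 ⊕ 05) ⊕ 64 = 87 ⊕ 64 = e3
byte 2: (72 ⊕ 3a) ⊕ 6d = 48 ⊕ 6d = 25
byte 3: (53 ⊕ 0c) ⊕ 69 = 5f ⊕ 69 = 36
byte 4: (cf ⊕ 50) ⊕ 6e = 9f ⊕ 6e = f1
byte 5: (c9 ⊕ 50) ⊕ 20 = 99 ⊕ 20 = b9
byte 6: (d4 ⊕ e0) ⊕ 72 = 34 ⊕ 72 = 46
byte 7: (61 ⊕ 74) ⊕ 6f = 15 ⊕ 6f = 7a
byte 8: (da ⊕ a7) ⊕ 6f = 7d ⊕ 6f = 12
byte 9: (d7 ⊕ e6) ⊕ 74 = 31 ⊕ 74 = 45
byte 10: (cf ⊕ e0) ⊕ 3a = 2f ⊕ 3a = 15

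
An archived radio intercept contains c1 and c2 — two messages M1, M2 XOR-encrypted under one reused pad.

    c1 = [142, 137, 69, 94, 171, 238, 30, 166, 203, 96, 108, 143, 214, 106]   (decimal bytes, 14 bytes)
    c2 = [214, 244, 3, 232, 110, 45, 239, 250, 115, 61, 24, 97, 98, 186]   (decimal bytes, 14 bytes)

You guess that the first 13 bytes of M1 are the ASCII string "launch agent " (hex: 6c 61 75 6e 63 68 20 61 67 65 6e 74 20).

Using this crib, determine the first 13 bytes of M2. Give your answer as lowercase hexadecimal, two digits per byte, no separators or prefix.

First, c1 ⊕ c2 = (M1 ⊕ K) ⊕ (M2 ⊕ K) = M1 ⊕ M2, so the key drops out. Then M2 = (M1 ⊕ M2) ⊕ M1 over the first 13 bytes.
byte 0: (8e ^ d6) ^ 6c = 58 ^ 6c = 34
byte 1: (89 ^ f4) ^ 61 = 7d ^ 61 = 1c
byte 2: (45 ^ 03) ^ 75 = 46 ^ 75 = 33
byte 3: (5e ^ e8) ^ 6e = b6 ^ 6e = d8
byte 4: (ab ^ 6e) ^ 63 = c5 ^ 63 = a6
byte 5: (ee ^ 2d) ^ 68 = c3 ^ 68 = ab
byte 6: (1e ^ ef) ^ 20 = f1 ^ 20 = d1
byte 7: (a6 ^ fa) ^ 61 = 5c ^ 61 = 3d
byte 8: (cb ^ 73) ^ 67 = b8 ^ 67 = df
byte 9: (60 ^ 3d) ^ 65 = 5d ^ 65 = 38
byte 10: (6c ^ 18) ^ 6e = 74 ^ 6e = 1a
byte 11: (8f ^ 61) ^ 74 = ee ^ 74 = 9a
byte 12: (d6 ^ 62) ^ 20 = b4 ^ 20 = 94

341c33d8a6abd13ddf381a9a94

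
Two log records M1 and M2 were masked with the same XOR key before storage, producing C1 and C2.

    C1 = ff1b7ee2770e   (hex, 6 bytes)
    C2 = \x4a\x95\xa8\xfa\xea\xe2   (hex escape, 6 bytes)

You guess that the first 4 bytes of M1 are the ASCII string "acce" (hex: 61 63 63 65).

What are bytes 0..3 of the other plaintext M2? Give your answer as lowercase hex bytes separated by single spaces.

d4 ed b5 7d

First, C1 ⊕ C2 = (M1 ⊕ K) ⊕ (M2 ⊕ K) = M1 ⊕ M2, so the key drops out. Then M2 = (M1 ⊕ M2) ⊕ M1 over the first 4 bytes.
byte 0: (ff ^ 4a) ^ 61 = b5 ^ 61 = d4
byte 1: (1b ^ 95) ^ 63 = 8e ^ 63 = ed
byte 2: (7e ^ a8) ^ 63 = d6 ^ 63 = b5
byte 3: (e2 ^ fa) ^ 65 = 18 ^ 65 = 7d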